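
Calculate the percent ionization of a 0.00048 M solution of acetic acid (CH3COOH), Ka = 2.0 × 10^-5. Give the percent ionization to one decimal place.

18.4%

CH3COOH ⇌ CH3COO- + H+; let x = [H+] at equilibrium.
Ka = x²/(C₀ − x); solving the quadratic gives x = 8.85 × 10^-5 M.
% ionization = x/C₀ × 100% = 8.85 × 10^-5/0.00048 × 100% = 18.4%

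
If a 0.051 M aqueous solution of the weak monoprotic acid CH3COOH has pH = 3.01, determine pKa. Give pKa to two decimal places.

pKa = 4.72

[H+] = 10^(-3.01) = 9.77 × 10^-4 M
At equilibrium [HA] = 0.051 − 9.77 × 10^-4 = 5.00 × 10^-2 M
Ka = [H+][A-]/[HA] = (9.77 × 10^-4)² / 5.00 × 10^-2 = 1.91 × 10^-5
pKa = -log(1.91 × 10^-5) = 4.72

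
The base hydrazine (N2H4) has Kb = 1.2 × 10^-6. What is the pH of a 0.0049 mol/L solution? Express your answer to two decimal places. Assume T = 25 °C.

N2H4 + H2O ⇌ N2H5+ + OH-
Kb = [OH-]²/(0.0049 − [OH-]) = 1.2 × 10^-6
Since Kb ≪ C₀, [OH-] ≈ √(Kb·C₀) = 7.67 × 10^-5 M.
pOH = −log(7.67 × 10^-5) = 4.12; pH = 14.00 − 4.12 = 9.88

pH = 9.88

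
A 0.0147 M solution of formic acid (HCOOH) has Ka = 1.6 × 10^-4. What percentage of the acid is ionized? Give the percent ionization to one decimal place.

HCOOH ⇌ HCOO- + H+; let x = [H+] at equilibrium.
Ka = x²/(C₀ − x); solving the quadratic gives x = 1.46 × 10^-3 M.
Fraction ionized = 1.46 × 10^-3 / 0.0147 = 0.0993 → 9.9%

9.9%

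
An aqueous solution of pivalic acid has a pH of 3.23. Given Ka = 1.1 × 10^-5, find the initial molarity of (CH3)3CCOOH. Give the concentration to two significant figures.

C₀ = 3.2 × 10^-2 M

[H+] = 10^(-3.23) = 5.89 × 10^-4 M = x
Ka = x²/(C₀ − x) ⇒ C₀ = x + x²/Ka
C₀ = 5.89 × 10^-4 + (5.89 × 10^-4)²/(1.1 × 10^-5) = 3.21 × 10^-2 M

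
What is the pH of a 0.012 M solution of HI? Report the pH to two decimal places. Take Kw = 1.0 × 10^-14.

pH = 1.92

HI is a strong acid and dissociates completely, so [H+] = 0.012 M.
pH = -log(0.012) = 1.92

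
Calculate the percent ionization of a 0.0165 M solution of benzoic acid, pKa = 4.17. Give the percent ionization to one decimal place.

C6H5COOH ⇌ C6H5COO- + H+; let x = [H+] at equilibrium.
Ka = 10^(−4.17) = 6.76 × 10^-5
Solve x² + 6.76e-05x − 1.12e-06 = 0 → x = 1.02 × 10^-3 M
Fraction ionized = 1.02 × 10^-3 / 0.0165 = 0.0618 → 6.2%

6.2%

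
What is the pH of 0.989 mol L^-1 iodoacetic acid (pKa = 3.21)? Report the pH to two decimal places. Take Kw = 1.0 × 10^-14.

pH = 1.61

ICH2COOH ⇌ ICH2COO- + H+
Ka = 10^(−3.21) = 6.17 × 10^-4
Ka = [H+]²/(0.989 − [H+]) = 6.17 × 10^-4
Assume [H+] ≪ 0.989: [H+] ≈ √(6.17 × 10^-4 × 0.989) = 2.47 × 10^-2 M
Check: 2.5% ionized — well under 5%, approximation valid.
pH = −log(2.47 × 10^-2) = 1.61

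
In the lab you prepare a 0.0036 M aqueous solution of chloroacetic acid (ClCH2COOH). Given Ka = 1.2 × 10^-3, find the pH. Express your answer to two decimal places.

ClCH2COOH ⇌ ClCH2COO- + H+
Ka = x²/(0.0036 − x) = 1.2 × 10^-3
Here C₀/Ka ≈ 3, so the small-x approximation fails. Use the quadratic:
x = (−Ka + √(Ka² + 4·Ka·C₀))/2 = 1.56 × 10^-3 M
pH = −log[H+] = −log(1.56 × 10^-3) = 2.81

pH = 2.81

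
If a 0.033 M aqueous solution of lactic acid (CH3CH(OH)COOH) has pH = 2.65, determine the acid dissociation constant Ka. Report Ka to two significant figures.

[H+] = 10^(-2.65) = 2.24 × 10^-3 M
At equilibrium [HA] = 0.033 − 2.24 × 10^-3 = 3.08 × 10^-2 M
Ka = [H+][A-]/[HA] = (2.24 × 10^-3)² / 3.08 × 10^-2 = 1.6 × 10^-4

Ka = 1.6 × 10^-4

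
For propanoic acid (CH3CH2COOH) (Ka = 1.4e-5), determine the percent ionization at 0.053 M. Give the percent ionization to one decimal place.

CH3CH2COOH ⇌ CH3CH2COO- + H+; let x = [H+] at equilibrium.
x ≈ √(Ka·C₀) = √(1.4 × 10^-5 × 0.053) = 8.61 × 10^-4 M
% ionization = x/C₀ × 100% = 8.61 × 10^-4/0.053 × 100% = 1.6%

1.6%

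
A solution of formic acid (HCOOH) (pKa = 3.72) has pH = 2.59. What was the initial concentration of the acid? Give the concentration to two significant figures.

[H+] = 10^(-2.59) = 2.57 × 10^-3 M = x
Ka = 10^(−3.72) = 1.91 × 10^-4
Ka = x²/(C₀ − x) ⇒ C₀ = x + x²/Ka
C₀ = 2.57 × 10^-3 + (2.57 × 10^-3)²/(1.91 × 10^-4) = 3.72 × 10^-2 M

C₀ = 3.7 × 10^-2 M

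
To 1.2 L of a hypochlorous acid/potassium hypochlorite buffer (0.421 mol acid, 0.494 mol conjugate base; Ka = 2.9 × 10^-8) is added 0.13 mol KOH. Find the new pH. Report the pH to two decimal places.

After neutralization: n(HOCl) = 0.291 mol, n(OCl-) = 0.624 mol.
pKa = −log(2.9 × 10^-8) = 7.538
pH = pKa + log([A⁻]/[HA]) = 7.538 + log(0.624/0.291) = 7.538 +0.331

pH = 7.87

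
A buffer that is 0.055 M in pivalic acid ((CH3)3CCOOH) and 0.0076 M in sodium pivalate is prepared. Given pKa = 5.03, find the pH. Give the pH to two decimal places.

pH = 4.17

pH = pKa + log([A⁻]/[HA]) = 5.03 + log(0.0076/0.055)
pH = 5.03 + (-0.860) = 4.17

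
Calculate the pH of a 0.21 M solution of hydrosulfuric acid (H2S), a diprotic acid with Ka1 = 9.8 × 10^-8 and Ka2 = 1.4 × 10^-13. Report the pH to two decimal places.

pH = 3.84

Since Ka1 ≫ Ka2, the first ionization dominates [H+].
Ka1 = x²/(0.21 − x) = 9.8 × 10^-8
x ≈ √(9.8 × 10^-8 × 0.21) = 1.43 × 10^-4 M
pH = −log(1.43 × 10^-4) = 3.84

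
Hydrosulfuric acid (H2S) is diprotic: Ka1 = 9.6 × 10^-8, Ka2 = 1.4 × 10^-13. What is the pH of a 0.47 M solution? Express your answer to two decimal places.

Ka1 ≫ Ka2, so treat the first dissociation as the only significant source of H+.
Ka1 = x²/(0.47 − x) = 9.6 × 10^-8
x ≈ √(9.6 × 10^-8 × 0.47) = 2.12 × 10^-4 M
pH = −log(2.12 × 10^-4) = 3.67

pH = 3.67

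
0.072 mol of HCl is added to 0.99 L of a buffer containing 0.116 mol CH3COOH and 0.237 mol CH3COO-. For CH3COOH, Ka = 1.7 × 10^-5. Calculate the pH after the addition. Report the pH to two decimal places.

pH = 4.71

After neutralization: n(CH3COOH) = 0.188 mol, n(CH3COO-) = 0.165 mol.
pKa = −log(1.7 × 10^-5) = 4.770
pH = pKa + log([A⁻]/[HA]) = 4.770 + log(0.165/0.188) = 4.770 -0.057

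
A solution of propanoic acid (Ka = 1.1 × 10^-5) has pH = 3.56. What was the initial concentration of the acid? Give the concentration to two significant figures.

[H+] = 10^(-3.56) = 2.75 × 10^-4 M = x
Ka = x²/(C₀ − x) ⇒ C₀ = x + x²/Ka
C₀ = 2.75 × 10^-4 + (2.75 × 10^-4)²/(1.1 × 10^-5) = 7.15 × 10^-3 M

C₀ = 7.2 × 10^-3 M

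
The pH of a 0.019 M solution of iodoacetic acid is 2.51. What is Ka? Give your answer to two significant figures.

[H+] = 10^(-2.51) = 3.09 × 10^-3 M
At equilibrium [HA] = 0.019 − 3.09 × 10^-3 = 1.59 × 10^-2 M
Ka = [H+][A-]/[HA] = (3.09 × 10^-3)² / 1.59 × 10^-2 = 6.0 × 10^-4

Ka = 6.0 × 10^-4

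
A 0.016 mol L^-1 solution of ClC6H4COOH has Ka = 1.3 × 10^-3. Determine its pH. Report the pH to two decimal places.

pH = 2.40

ClC6H4COOH ⇌ ClC6H4COO- + H+
Ka = [H+]²/(0.016 − [H+]) = 1.3 × 10^-3
[H+] is not negligible relative to C₀; solve [H+]² + 0.0013·[H+] − 2.08e-05 = 0.
[H+] = (−Ka + √(Ka² + 4·Ka·C₀))/2 = 3.96 × 10^-3 M
pH = −log[H+] = −log(3.96 × 10^-3) = 2.40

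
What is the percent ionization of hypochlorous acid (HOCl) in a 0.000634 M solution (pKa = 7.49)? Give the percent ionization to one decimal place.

HOCl ⇌ OCl- + H+; let x = [H+] at equilibrium.
Ka = 10^(−7.49) = 3.24 × 10^-8
x ≈ √(Ka·C₀) = √(3.24 × 10^-8 × 0.000634) = 4.53 × 10^-6 M
% ionization = x/C₀ × 100% = 4.53 × 10^-6/0.000634 × 100% = 0.7%

0.7%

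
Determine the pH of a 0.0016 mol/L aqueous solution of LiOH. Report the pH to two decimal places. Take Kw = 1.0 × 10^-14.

pH = 11.20

LiOH is a strong base; [OH-] = 0.0016 M.
pOH = -log(0.0016) = 2.80
pH = 14.00 - 2.80 = 11.20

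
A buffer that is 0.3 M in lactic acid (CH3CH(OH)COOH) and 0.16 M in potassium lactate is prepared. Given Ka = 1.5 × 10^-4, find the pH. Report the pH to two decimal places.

pKa = −log(1.5 × 10^-4) = 3.824
pH = pKa + log([A⁻]/[HA]) = 3.824 + log(0.16/0.3)
pH = 3.824 + (-0.273) = 3.55

pH = 3.55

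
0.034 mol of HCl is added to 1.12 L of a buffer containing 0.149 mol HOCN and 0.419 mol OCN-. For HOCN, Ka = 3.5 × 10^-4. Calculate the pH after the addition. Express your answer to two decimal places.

pH = 3.78

After neutralization: n(HOCN) = 0.183 mol, n(OCN-) = 0.385 mol.
pKa = −log(3.5 × 10^-4) = 3.456
Henderson–Hasselbalch with mole ratio 0.385/0.183: pH = 3.456 + (+0.323)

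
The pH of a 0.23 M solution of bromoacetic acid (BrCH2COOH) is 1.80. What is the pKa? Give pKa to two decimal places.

pKa = 2.93

[H+] = 10^(-1.80) = 1.58 × 10^-2 M
At equilibrium [HA] = 0.23 − 1.58 × 10^-2 = 2.14 × 10^-1 M
Ka = [H+][A-]/[HA] = (1.58 × 10^-2)² / 2.14 × 10^-1 = 1.17 × 10^-3
pKa = -log(1.17 × 10^-3) = 2.93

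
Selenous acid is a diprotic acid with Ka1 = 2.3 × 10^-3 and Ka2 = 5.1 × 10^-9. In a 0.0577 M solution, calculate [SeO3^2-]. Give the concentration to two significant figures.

First ionization gives [H+] ≈ [HSeO3-] = 1.04 × 10^-2 M.
Second step: Ka2 = [H+][SeO3^2-]/[HSeO3-] ≈ [SeO3^2-] (since [H+] ≈ [HSeO3-]).
So [SeO3^2-] ≈ Ka2.

5.1 × 10^-9 M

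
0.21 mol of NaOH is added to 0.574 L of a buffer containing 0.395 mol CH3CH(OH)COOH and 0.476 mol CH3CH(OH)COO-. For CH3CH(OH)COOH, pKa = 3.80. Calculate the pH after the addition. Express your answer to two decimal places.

After neutralization: n(CH3CH(OH)COOH) = 0.185 mol, n(CH3CH(OH)COO-) = 0.686 mol.
pH = pKa + log(n_CH3CH(OH)COO-/n_CH3CH(OH)COOH) = 3.80 + log(0.686/0.185) = 3.80 + (+0.569)

pH = 4.37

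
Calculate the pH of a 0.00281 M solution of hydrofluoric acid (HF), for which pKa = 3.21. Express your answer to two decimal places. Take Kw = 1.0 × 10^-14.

HF ⇌ F- + H+
Ka = 10^(−3.21) = 6.17 × 10^-4
Let x = [H+] at equilibrium. Ka = x²/(0.00281 − x).
x is not negligible relative to C₀; solve x² + 0.000617·x − 1.73e-06 = 0.
x = (−Ka + √(Ka² + 4·Ka·C₀))/2 = 1.04 × 10^-3 M
pH = −log(1.04 × 10^-3) = 2.98

pH = 2.98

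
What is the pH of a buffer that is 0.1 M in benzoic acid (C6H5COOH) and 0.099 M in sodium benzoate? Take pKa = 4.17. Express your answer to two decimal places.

Henderson–Hasselbalch: pH = pKa + log([C6H5COO-]/[C6H5COOH]) = 4.17 + log(0.099/0.1)
pH = 4.17 + (-0.004) = 4.17

pH = 4.17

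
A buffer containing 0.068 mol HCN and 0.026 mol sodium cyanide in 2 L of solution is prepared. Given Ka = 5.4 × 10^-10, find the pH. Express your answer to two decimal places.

pKa = −log(5.4 × 10^-10) = 9.268
Using pH = pKa + log([base]/[acid]) with [base]/[acid] = 0.026/0.068:
pH = 9.268 + (-0.418) = 8.85

pH = 8.85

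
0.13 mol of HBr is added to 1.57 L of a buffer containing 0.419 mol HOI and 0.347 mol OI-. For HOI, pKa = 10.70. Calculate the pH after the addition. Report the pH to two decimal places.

After neutralization: n(HOI) = 0.549 mol, n(OI-) = 0.217 mol.
Henderson–Hasselbalch with mole ratio 0.217/0.549: pH = 10.70 + (-0.403)

pH = 10.30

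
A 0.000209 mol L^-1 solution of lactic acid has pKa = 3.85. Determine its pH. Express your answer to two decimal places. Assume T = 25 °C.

pH = 3.94

CH3CH(OH)COOH ⇌ CH3CH(OH)COO- + H+
Ka = 10^(−3.85) = 1.41 × 10^-4
From the ICE table, Ka = [H+]²/(0.000209 − [H+]) = 1.41 × 10^-4.
The 5% rule fails; solving [H+]² + Ka·[H+] − Ka·C₀ = 0 exactly:
[H+] = (−Ka + √(Ka² + 4·Ka·C₀))/2 = 1.15 × 10^-4 M
pH = −log[H+] = −log(1.15 × 10^-4) = 3.94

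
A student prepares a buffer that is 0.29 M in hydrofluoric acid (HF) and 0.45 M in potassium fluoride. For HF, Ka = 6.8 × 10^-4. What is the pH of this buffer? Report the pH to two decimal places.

pH = 3.36

pKa = −log(6.8 × 10^-4) = 3.167
Henderson–Hasselbalch: pH = pKa + log([F-]/[HF]) = 3.167 + log(0.45/0.29)
pH = 3.167 + (+0.191) = 3.36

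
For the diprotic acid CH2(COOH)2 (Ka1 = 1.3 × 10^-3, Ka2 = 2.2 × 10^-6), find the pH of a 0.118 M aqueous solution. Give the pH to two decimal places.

pH = 1.93

Since Ka1 ≫ Ka2, the first ionization dominates [H+].
Ka1 = x²/(0.118 − x) = 1.3 × 10^-3
Solving the quadratic: x = (−Ka1 + √(Ka1² + 4·Ka1·C₀))/2 = 1.18 × 10^-2 M
pH = −log(1.18 × 10^-2) = 1.93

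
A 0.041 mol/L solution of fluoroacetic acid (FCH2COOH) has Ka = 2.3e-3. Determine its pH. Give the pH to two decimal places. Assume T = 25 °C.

FCH2COOH ⇌ FCH2COO- + H+
Ka = [H+]²/(0.041 − [H+]) = 2.3 × 10^-3
The 5% rule fails; solving [H+]² + Ka·[H+] − Ka·C₀ = 0 exactly:
[H+] = (−Ka + √(Ka² + 4·Ka·C₀))/2 = 8.63 × 10^-3 M
pH = −log[H+] = −log(8.63 × 10^-3) = 2.06

pH = 2.06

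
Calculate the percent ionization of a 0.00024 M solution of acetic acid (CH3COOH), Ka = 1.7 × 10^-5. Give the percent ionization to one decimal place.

23.3%

CH3COOH ⇌ CH3COO- + H+; let x = [H+] at equilibrium.
Ka = x²/(C₀ − x); solving the quadratic gives x = 5.59 × 10^-5 M.
% ionization = x/C₀ × 100% = 5.59 × 10^-5/0.00024 × 100% = 23.3%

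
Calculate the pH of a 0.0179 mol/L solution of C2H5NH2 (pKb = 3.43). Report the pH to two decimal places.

pH = 11.38

C2H5NH2 + H2O ⇌ C2H5NH3+ + OH-
Kb = 10^(−3.43) = 3.72 × 10^-4
Let x = [OH-] at equilibrium. Kb = x²/(0.0179 − x).
Here C₀/Kb ≈ 48.1, so the small-x approximation fails. Use the quadratic:
x = (−Kb + √(Kb² + 4·Kb·C₀))/2 = 2.40 × 10^-3 M
pOH = 2.62, so pH = 14.00 − pOH = 11.38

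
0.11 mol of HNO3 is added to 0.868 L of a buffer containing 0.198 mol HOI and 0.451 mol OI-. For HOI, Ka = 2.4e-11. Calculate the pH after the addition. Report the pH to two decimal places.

pH = 10.66

After neutralization: n(HOI) = 0.308 mol, n(OI-) = 0.341 mol.
pKa = −log(2.4 × 10^-11) = 10.620
pH = pKa + log(n_OI-/n_HOI) = 10.620 + log(0.341/0.308) = 10.620 + (+0.044)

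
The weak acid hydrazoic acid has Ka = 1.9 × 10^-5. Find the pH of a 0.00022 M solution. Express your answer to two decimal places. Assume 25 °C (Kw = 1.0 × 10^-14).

HN3 ⇌ N3- + H+
Let x = [H+] at equilibrium. Ka = x²/(0.00022 − x).
The 5% rule fails; solving x² + Ka·x − Ka·C₀ = 0 exactly:
x = [−1.9e-05 + √(1.9e-05² + 1.67e-08)]/2 = 5.58 × 10^-5 M
pH = −log(5.58 × 10^-5) = 4.25

pH = 4.25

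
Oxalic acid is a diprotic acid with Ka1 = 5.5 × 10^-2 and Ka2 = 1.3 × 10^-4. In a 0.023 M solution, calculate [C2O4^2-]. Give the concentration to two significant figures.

First ionization gives [H+] ≈ [HC2O4-] = 1.75 × 10^-2 M.
Second step: Ka2 = [H+][C2O4^2-]/[HC2O4-] ≈ [C2O4^2-] (since [H+] ≈ [HC2O4-]).
So [C2O4^2-] ≈ Ka2.

1.3 × 10^-4 M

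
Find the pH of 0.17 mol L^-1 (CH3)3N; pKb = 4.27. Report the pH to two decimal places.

(CH3)3N + H2O ⇌ (CH3)3NH+ + OH-
Kb = 10^(−4.27) = 5.37 × 10^-5
Kb = x²/(0.17 − x) = 5.37 × 10^-5
Since Kb ≪ C₀, x ≈ √(Kb·C₀) = 3.02 × 10^-3 M.
Check: 1.8% ionized — well under 5%, approximation valid.
pOH = −log(3.02 × 10^-3) = 2.52; pH = 14.00 − 2.52 = 11.48

pH = 11.48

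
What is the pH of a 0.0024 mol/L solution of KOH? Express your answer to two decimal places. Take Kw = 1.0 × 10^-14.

pH = 11.38

KOH is a strong base; [OH-] = 0.0024 M.
pOH = -log(0.0024) = 2.62
pH = 14.00 - 2.62 = 11.38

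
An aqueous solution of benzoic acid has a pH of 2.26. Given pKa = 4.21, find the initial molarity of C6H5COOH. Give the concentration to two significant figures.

[H+] = 10^(-2.26) = 5.50 × 10^-3 M = x
Ka = 10^(−4.21) = 6.17 × 10^-5
Ka = x²/(C₀ − x) ⇒ C₀ = x + x²/Ka
C₀ = 5.50 × 10^-3 + (5.50 × 10^-3)²/(6.17 × 10^-5) = 4.96 × 10^-1 M

C₀ = 5.0 × 10^-1 M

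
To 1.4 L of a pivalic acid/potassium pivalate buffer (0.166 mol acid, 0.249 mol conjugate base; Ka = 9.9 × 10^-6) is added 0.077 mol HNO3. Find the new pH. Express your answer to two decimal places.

pH = 4.85

Added H+ converts (CH3)3CCOO- to (CH3)3CCOOH: (CH3)3CCOOH → 0.243 mol, (CH3)3CCOO- → 0.172 mol.
pKa = −log(9.9 × 10^-6) = 5.004
Henderson–Hasselbalch with mole ratio 0.172/0.243: pH = 5.004 + (-0.150)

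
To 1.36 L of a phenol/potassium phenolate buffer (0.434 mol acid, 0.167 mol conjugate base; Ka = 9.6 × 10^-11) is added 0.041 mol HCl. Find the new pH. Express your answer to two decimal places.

pH = 9.44

Added H+ converts C6H5O- to C6H5OH: C6H5OH → 0.475 mol, C6H5O- → 0.126 mol.
pKa = −log(9.6 × 10^-11) = 10.018
pH = pKa + log(n_C6H5O-/n_C6H5OH) = 10.018 + log(0.126/0.475) = 10.018 + (-0.576)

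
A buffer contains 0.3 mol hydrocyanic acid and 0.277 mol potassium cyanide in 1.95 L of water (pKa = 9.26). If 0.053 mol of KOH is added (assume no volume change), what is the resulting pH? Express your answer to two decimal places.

OH- converts HCN to CN-: HCN → 0.247 mol, CN- → 0.33 mol.
Henderson–Hasselbalch with mole ratio 0.33/0.247: pH = 9.26 + (+0.126)

pH = 9.39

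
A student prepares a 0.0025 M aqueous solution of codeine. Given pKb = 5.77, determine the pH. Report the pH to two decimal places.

pH = 9.81

C18H21NO3 + H2O ⇌ C18H22NO3+ + OH-
Kb = 10^(−5.77) = 1.70 × 10^-6
Kb = [OH-]²/(0.0025 − [OH-]) = 1.70 × 10^-6
Assume [OH-] ≪ 0.0025: [OH-] ≈ √(1.70 × 10^-6 × 0.0025) = 6.52 × 10^-5 M
Check: 2.6% ionized — well under 5%, approximation valid.
pOH = 4.19, so pH = 14.00 − pOH = 9.81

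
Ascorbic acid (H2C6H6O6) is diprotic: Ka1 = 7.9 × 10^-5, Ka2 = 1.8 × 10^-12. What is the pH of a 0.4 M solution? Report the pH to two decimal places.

Ka1 ≫ Ka2, so treat the first dissociation as the only significant source of H+.
Ka1 = x²/(0.4 − x) = 7.9 × 10^-5
x ≈ √(7.9 × 10^-5 × 0.4) = 5.62 × 10^-3 M
pH = −log(5.62 × 10^-3) = 2.25

pH = 2.25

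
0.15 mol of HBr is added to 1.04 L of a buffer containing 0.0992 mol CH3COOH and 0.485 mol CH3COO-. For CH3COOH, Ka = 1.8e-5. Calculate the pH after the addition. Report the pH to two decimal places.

Added H+ converts CH3COO- to CH3COOH: CH3COOH → 0.249 mol, CH3COO- → 0.335 mol.
pKa = −log(1.8 × 10^-5) = 4.745
pH = pKa + log([A⁻]/[HA]) = 4.745 + log(0.335/0.249) = 4.745 +0.129

pH = 4.87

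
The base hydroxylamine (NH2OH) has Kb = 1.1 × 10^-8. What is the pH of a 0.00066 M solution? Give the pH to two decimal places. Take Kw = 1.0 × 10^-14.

pH = 8.43

NH2OH + H2O ⇌ NH3OH+ + OH-
From the ICE table, Kb = [OH-]²/(0.00066 − [OH-]) = 1.1 × 10^-8.
Assume [OH-] ≪ 0.00066: [OH-] ≈ √(1.1 × 10^-8 × 0.00066) = 2.69 × 10^-6 M
pOH = 5.57, so pH = 14.00 − pOH = 8.43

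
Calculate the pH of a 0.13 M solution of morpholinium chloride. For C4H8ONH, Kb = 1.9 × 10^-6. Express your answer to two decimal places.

pH = 4.58

C4H8ONH2+ is the conjugate acid of the weak base C4H8ONH.
Ka = Kw/Kb = 1.0×10^-14 / 1.9 × 10^-6 = 5.26 × 10^-9
From the ICE table, Ka = [H+]²/(0.13 − [H+]) = 5.26 × 10^-9.
Neglecting [H+] in the denominator: [H+] = √(5.26 × 10^-9 × 0.13) = 2.61 × 10^-5 M
pH = −log[H+] = −log(2.61 × 10^-5) = 4.58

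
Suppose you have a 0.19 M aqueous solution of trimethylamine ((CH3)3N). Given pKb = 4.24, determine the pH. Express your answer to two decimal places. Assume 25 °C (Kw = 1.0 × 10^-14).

(CH3)3N + H2O ⇌ (CH3)3NH+ + OH-
Kb = 10^(−4.24) = 5.75 × 10^-5
From the ICE table, Kb = [OH-]²/(0.19 − [OH-]) = 5.75 × 10^-5.
Assume [OH-] ≪ 0.19: [OH-] ≈ √(5.75 × 10^-5 × 0.19) = 3.31 × 10^-3 M
pOH = 2.48, so pH = 14.00 − pOH = 11.52

pH = 11.52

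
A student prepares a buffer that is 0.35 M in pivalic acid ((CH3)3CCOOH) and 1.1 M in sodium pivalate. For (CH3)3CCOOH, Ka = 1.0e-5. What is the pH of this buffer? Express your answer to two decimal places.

pH = 5.50

pKa = −log(1.0 × 10^-5) = 5.000
pH = pKa + log([A⁻]/[HA]) = 5.000 + log(1.1/0.35)
pH = 5.000 + (+0.497) = 5.50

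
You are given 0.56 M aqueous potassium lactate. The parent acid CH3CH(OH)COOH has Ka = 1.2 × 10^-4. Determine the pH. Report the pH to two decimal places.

pH = 8.83

CH3CH(OH)COO- is the conjugate base of the weak acid CH3CH(OH)COOH.
Kb = Kw/Ka = 1.0×10^-14 / 1.2 × 10^-4 = 8.33 × 10^-11
From the ICE table, Kb = [OH-]²/(0.56 − [OH-]) = 8.33 × 10^-11.
Neglecting [OH-] in the denominator: [OH-] = √(8.33 × 10^-11 × 0.56) = 6.83 × 10^-6 M
([OH-]/C₀ = 0.0012% < 5%, so the approximation holds.)
pOH = 5.17, so pH = 14.00 − pOH = 8.83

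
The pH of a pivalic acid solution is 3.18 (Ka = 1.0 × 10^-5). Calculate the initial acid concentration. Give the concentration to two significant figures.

C₀ = 4.4 × 10^-2 M

[H+] = 10^(-3.18) = 6.61 × 10^-4 M = x
Ka = x²/(C₀ − x) ⇒ C₀ = x + x²/Ka
C₀ = 6.61 × 10^-4 + (6.61 × 10^-4)²/(1.0 × 10^-5) = 4.44 × 10^-2 M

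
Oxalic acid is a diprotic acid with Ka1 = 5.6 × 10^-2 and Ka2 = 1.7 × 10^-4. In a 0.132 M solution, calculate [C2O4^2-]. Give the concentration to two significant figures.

First ionization gives [H+] ≈ [HC2O4-] = 6.24 × 10^-2 M.
Second step: Ka2 = [H+][C2O4^2-]/[HC2O4-] ≈ [C2O4^2-] (since [H+] ≈ [HC2O4-]).
So [C2O4^2-] ≈ Ka2.

1.7 × 10^-4 M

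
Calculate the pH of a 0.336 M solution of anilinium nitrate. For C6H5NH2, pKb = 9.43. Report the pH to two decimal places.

C6H5NH3+ is the conjugate acid of the weak base C6H5NH2.
Kb = 10^(−9.43) = 3.72 × 10^-10
Ka = Kw/Kb = 1.0×10^-14 / 3.72 × 10^-10 = 2.69 × 10^-5
Ka = x²/(0.336 − x) = 2.69 × 10^-5
Assume x ≪ 0.336: x ≈ √(2.69 × 10^-5 × 0.336) = 3.01 × 10^-3 M
(x/C₀ = 0.89% < 5%, so the approximation holds.)
pH = −log(3.01 × 10^-3) = 2.52

pH = 2.52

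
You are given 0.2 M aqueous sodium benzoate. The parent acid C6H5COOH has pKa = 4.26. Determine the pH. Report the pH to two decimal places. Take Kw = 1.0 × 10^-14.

C6H5COO- is the conjugate base of the weak acid C6H5COOH.
Ka = 10^(−4.26) = 5.50 × 10^-5
Kb = Kw/Ka = 1.0×10^-14 / 5.50 × 10^-5 = 1.82 × 10^-10
Let x = [OH-] at equilibrium. Kb = x²/(0.2 − x).
Since Kb ≪ C₀, x ≈ √(Kb·C₀) = 6.03 × 10^-6 M.
pOH = −log(6.03 × 10^-6) = 5.22; pH = 14.00 − 5.22 = 8.78

pH = 8.78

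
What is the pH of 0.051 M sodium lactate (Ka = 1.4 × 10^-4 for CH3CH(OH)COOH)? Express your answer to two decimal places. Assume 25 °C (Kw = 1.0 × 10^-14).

CH3CH(OH)COO- is the conjugate base of the weak acid CH3CH(OH)COOH.
Kb = Kw/Ka = 1.0×10^-14 / 1.4 × 10^-4 = 7.14 × 10^-11
From the ICE table, Kb = [OH-]²/(0.051 − [OH-]) = 7.14 × 10^-11.
Since Kb ≪ C₀, [OH-] ≈ √(Kb·C₀) = 1.91 × 10^-6 M.
pOH = 5.72, so pH = 14.00 − pOH = 8.28

pH = 8.28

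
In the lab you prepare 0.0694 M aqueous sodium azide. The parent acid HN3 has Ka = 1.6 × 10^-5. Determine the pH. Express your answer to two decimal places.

pH = 8.82

N3- is the conjugate base of the weak acid HN3.
Kb = Kw/Ka = 1.0×10^-14 / 1.6 × 10^-5 = 6.25 × 10^-10
Kb = [OH-]²/(0.0694 − [OH-]) = 6.25 × 10^-10
Assume [OH-] ≪ 0.0694: [OH-] ≈ √(6.25 × 10^-10 × 0.0694) = 6.59 × 10^-6 M
([OH-]/C₀ = 0.0095% < 5%, so the approximation holds.)
pOH = −log(6.59 × 10^-6) = 5.18; pH = 14.00 − 5.18 = 8.82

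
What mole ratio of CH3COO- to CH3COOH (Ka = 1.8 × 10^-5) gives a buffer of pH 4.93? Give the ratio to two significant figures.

ratio = 1.5

pKa = -log(1.8 × 10^-5) = 4.745
pH = pKa + log(r) ⇒ log(r) = 4.93 − 4.745 = +0.185
r = [CH3COO-]/[CH3COOH] = 10^(+0.185) = 1.53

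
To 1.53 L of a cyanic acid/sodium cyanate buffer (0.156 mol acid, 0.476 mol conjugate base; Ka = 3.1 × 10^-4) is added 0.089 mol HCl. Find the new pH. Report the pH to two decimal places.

Added H+ converts OCN- to HOCN: HOCN → 0.245 mol, OCN- → 0.387 mol.
pKa = −log(3.1 × 10^-4) = 3.509
pH = pKa + log(n_OCN-/n_HOCN) = 3.509 + log(0.387/0.245) = 3.509 + (+0.199)

pH = 3.71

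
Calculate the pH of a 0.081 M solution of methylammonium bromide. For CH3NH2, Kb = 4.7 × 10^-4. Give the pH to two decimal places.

pH = 5.88

CH3NH3+ is the conjugate acid of the weak base CH3NH2.
Ka = Kw/Kb = 1.0×10^-14 / 4.7 × 10^-4 = 2.13 × 10^-11
From the ICE table, Ka = x²/(0.081 − x) = 2.13 × 10^-11.
Neglecting x in the denominator: x = √(2.13 × 10^-11 × 0.081) = 1.31 × 10^-6 M
pH = −log(1.31 × 10^-6) = 5.88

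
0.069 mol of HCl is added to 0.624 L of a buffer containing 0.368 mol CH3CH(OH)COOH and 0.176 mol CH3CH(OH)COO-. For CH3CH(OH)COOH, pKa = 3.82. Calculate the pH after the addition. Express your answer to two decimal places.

After neutralization: n(CH3CH(OH)COOH) = 0.437 mol, n(CH3CH(OH)COO-) = 0.107 mol.
Henderson–Hasselbalch with mole ratio 0.107/0.437: pH = 3.82 + (-0.611)

pH = 3.21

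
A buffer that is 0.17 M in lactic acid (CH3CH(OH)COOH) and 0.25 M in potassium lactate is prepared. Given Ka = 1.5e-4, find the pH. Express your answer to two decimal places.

pH = 3.99

pKa = −log(1.5 × 10^-4) = 3.824
pH = pKa + log([A⁻]/[HA]) = 3.824 + log(0.25/0.17)
pH = 3.824 + (+0.167) = 3.99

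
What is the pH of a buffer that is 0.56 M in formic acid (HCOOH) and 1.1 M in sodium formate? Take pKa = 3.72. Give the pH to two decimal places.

pH = pKa + log([A⁻]/[HA]) = 3.72 + log(1.1/0.56)
pH = 3.72 + (+0.293) = 4.01

pH = 4.01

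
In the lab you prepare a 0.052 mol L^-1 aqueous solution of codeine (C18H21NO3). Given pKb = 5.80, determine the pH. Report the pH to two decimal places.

C18H21NO3 + H2O ⇌ C18H22NO3+ + OH-
Kb = 10^(−5.80) = 1.58 × 10^-6
From the ICE table, Kb = [OH-]²/(0.052 − [OH-]) = 1.58 × 10^-6.
Neglecting [OH-] in the denominator: [OH-] = √(1.58 × 10^-6 × 0.052) = 2.87 × 10^-4 M
([OH-]/C₀ = 0.55% < 5%, so the approximation holds.)
pOH = 3.54, so pH = 14.00 − pOH = 10.46

pH = 10.46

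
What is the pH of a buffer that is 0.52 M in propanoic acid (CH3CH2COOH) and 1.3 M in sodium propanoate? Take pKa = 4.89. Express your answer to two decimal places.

pH = 5.29

Henderson–Hasselbalch: pH = pKa + log([CH3CH2COO-]/[CH3CH2COOH]) = 4.89 + log(1.3/0.52)
pH = 4.89 + (+0.398) = 5.29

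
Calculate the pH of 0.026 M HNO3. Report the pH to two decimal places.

HNO3 is a strong acid and dissociates completely, so [H+] = 0.026 M.
pH = -log(0.026) = 1.59

pH = 1.59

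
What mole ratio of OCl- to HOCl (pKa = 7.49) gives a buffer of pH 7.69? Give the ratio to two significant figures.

ratio = 1.6

pH = pKa + log(r) ⇒ log(r) = 7.69 − 7.49 = +0.20
r = [OCl-]/[HOCl] = 10^(+0.20) = 1.58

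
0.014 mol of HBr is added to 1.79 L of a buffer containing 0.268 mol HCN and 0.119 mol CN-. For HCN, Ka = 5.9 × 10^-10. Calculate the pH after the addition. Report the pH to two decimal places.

pH = 8.80

After neutralization: n(HCN) = 0.282 mol, n(CN-) = 0.105 mol.
pKa = −log(5.9 × 10^-10) = 9.229
pH = pKa + log([A⁻]/[HA]) = 9.229 + log(0.105/0.282) = 9.229 -0.429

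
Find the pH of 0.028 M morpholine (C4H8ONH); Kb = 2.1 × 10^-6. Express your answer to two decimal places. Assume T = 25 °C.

C4H8ONH + H2O ⇌ C4H8ONH2+ + OH-
Kb = x²/(0.028 − x) = 2.1 × 10^-6
Neglecting x in the denominator: x = √(2.1 × 10^-6 × 0.028) = 2.42 × 10^-4 M
(x/C₀ = 0.87% < 5%, so the approximation holds.)
pOH = 3.62, so pH = 14.00 − pOH = 10.38

pH = 10.38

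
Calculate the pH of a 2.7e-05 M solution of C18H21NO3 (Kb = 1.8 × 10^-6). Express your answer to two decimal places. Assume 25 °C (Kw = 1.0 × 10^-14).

pH = 8.79

C18H21NO3 + H2O ⇌ C18H22NO3+ + OH-
Kb = x²/(2.7e-05 − x) = 1.8 × 10^-6
The 5% rule fails; solving x² + Kb·x − Kb·C₀ = 0 exactly:
x = [−1.8e-06 + √(1.8e-06² + 1.94e-10)]/2 = 6.13 × 10^-6 M
pOH = 5.21, so pH = 14.00 − pOH = 8.79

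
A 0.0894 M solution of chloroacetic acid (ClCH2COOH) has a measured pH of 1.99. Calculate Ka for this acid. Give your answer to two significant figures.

Ka = 1.3 × 10^-3

[H+] = 10^(-1.99) = 1.02 × 10^-2 M
At equilibrium [HA] = 0.0894 − 1.02 × 10^-2 = 7.92 × 10^-2 M
Ka = [H+][A-]/[HA] = (1.02 × 10^-2)² / 7.92 × 10^-2 = 1.3 × 10^-3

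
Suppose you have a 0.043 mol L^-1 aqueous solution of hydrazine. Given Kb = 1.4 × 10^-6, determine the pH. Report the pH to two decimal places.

N2H4 + H2O ⇌ N2H5+ + OH-
Kb = [OH-]²/(0.043 − [OH-]) = 1.4 × 10^-6
Assume [OH-] ≪ 0.043: [OH-] ≈ √(1.4 × 10^-6 × 0.043) = 2.45 × 10^-4 M
([OH-]/C₀ = 0.57% < 5%, so the approximation holds.)
pOH = −log(2.45 × 10^-4) = 3.61; pH = 14.00 − 3.61 = 10.39

pH = 10.39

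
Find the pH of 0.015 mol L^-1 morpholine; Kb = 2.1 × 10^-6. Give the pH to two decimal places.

pH = 10.25

C4H8ONH + H2O ⇌ C4H8ONH2+ + OH-
From the ICE table, Kb = [OH-]²/(0.015 − [OH-]) = 2.1 × 10^-6.
Assume [OH-] ≪ 0.015: [OH-] ≈ √(2.1 × 10^-6 × 0.015) = 1.77 × 10^-4 M
([OH-]/C₀ = 1.2% < 5%, so the approximation holds.)
pOH = −log(1.77 × 10^-4) = 3.75; pH = 14.00 − 3.75 = 10.25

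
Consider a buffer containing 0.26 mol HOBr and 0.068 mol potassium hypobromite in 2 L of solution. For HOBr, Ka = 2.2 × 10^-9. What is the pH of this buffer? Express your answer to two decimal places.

pH = 8.08

pKa = −log(2.2 × 10^-9) = 8.658
pH = pKa + log([A⁻]/[HA]) = 8.658 + log(0.068/0.26)
pH = 8.658 + (-0.582) = 8.08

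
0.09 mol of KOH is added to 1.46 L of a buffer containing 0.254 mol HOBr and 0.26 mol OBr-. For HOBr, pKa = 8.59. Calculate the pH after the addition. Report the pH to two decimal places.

OH- converts HOBr to OBr-: HOBr → 0.164 mol, OBr- → 0.35 mol.
Henderson–Hasselbalch with mole ratio 0.35/0.164: pH = 8.59 + (+0.329)

pH = 8.92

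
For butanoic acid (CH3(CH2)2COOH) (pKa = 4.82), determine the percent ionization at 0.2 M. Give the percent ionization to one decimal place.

0.9%

CH3(CH2)2COOH ⇌ CH3(CH2)2COO- + H+; let x = [H+] at equilibrium.
Ka = 10^(−4.82) = 1.51 × 10^-5
x ≈ √(Ka·C₀) = √(1.51 × 10^-5 × 0.2) = 1.74 × 10^-3 M
% ionization = x/C₀ × 100% = 1.74 × 10^-3/0.2 × 100% = 0.9%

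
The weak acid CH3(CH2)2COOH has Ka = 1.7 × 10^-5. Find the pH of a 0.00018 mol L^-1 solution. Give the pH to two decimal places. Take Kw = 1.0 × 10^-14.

pH = 4.32

CH3(CH2)2COOH ⇌ CH3(CH2)2COO- + H+
From the ICE table, Ka = x²/(0.00018 − x) = 1.7 × 10^-5.
The 5% rule fails; solving x² + Ka·x − Ka·C₀ = 0 exactly:
x = [−1.7e-05 + √(1.7e-05² + 1.22e-08)]/2 = 4.75 × 10^-5 M
pH = −log[H+] = −log(4.75 × 10^-5) = 4.32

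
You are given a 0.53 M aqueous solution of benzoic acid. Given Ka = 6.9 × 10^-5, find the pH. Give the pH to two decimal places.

C6H5COOH ⇌ C6H5COO- + H+
Ka = x²/(0.53 − x) = 6.9 × 10^-5
Since Ka ≪ C₀, x ≈ √(Ka·C₀) = 6.05 × 10^-3 M.
pH = −log(6.05 × 10^-3) = 2.22

pH = 2.22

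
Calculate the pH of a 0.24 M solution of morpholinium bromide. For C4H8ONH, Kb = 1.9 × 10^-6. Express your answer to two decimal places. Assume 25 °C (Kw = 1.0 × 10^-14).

pH = 4.45

C4H8ONH2+ is the conjugate acid of the weak base C4H8ONH.
Ka = Kw/Kb = 1.0×10^-14 / 1.9 × 10^-6 = 5.26 × 10^-9
From the ICE table, Ka = [H+]²/(0.24 − [H+]) = 5.26 × 10^-9.
Since Ka ≪ C₀, [H+] ≈ √(Ka·C₀) = 3.55 × 10^-5 M.
([H+]/C₀ = 0.015% < 5%, so the approximation holds.)
pH = −log(3.55 × 10^-5) = 4.45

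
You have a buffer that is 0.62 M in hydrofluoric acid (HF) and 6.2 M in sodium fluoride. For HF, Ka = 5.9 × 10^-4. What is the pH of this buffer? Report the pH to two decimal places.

pH = 4.23

pKa = −log(5.9 × 10^-4) = 3.229
Henderson–Hasselbalch: pH = pKa + log([F-]/[HF]) = 3.229 + log(6.2/0.62)
pH = 3.229 + (+1.000) = 4.23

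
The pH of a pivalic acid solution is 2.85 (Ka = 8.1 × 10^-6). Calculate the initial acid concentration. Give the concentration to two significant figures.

[H+] = 10^(-2.85) = 1.41 × 10^-3 M = x
Ka = x²/(C₀ − x) ⇒ C₀ = x + x²/Ka
C₀ = 1.41 × 10^-3 + (1.41 × 10^-3)²/(8.1 × 10^-6) = 2.47 × 10^-1 M

C₀ = 2.5 × 10^-1 M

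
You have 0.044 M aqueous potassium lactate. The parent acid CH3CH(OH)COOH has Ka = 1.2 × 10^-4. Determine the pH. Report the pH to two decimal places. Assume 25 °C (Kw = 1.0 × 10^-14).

pH = 8.28

CH3CH(OH)COO- is the conjugate base of the weak acid CH3CH(OH)COOH.
Kb = Kw/Ka = 1.0×10^-14 / 1.2 × 10^-4 = 8.33 × 10^-11
From the ICE table, Kb = [OH-]²/(0.044 − [OH-]) = 8.33 × 10^-11.
Neglecting [OH-] in the denominator: [OH-] = √(8.33 × 10^-11 × 0.044) = 1.91 × 10^-6 M
Check: 0.0044% ionized — well under 5%, approximation valid.
pOH = 5.72, so pH = 14.00 − pOH = 8.28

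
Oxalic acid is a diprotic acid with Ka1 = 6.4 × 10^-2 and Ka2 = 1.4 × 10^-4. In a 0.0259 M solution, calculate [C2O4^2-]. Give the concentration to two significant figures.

1.4 × 10^-4 M

First ionization gives [H+] ≈ [HC2O4-] = 1.98 × 10^-2 M.
Second step: Ka2 = [H+][C2O4^2-]/[HC2O4-] ≈ [C2O4^2-] (since [H+] ≈ [HC2O4-]).
So [C2O4^2-] ≈ Ka2.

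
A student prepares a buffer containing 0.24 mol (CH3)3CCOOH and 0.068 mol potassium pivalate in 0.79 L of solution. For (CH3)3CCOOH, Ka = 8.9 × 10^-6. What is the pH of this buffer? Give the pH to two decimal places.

pKa = −log(8.9 × 10^-6) = 5.051
pH = pKa + log([A⁻]/[HA]) = 5.051 + log(0.068/0.24)
pH = 5.051 + (-0.548) = 4.50

pH = 4.50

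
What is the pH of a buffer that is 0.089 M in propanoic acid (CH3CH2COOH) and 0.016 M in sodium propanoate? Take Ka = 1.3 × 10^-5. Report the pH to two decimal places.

pH = 4.14

pKa = −log(1.3 × 10^-5) = 4.886
Henderson–Hasselbalch: pH = pKa + log([CH3CH2COO-]/[CH3CH2COOH]) = 4.886 + log(0.016/0.089)
pH = 4.886 + (-0.745) = 4.14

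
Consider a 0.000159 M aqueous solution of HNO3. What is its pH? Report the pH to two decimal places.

pH = 3.80

HNO3 is a strong acid and dissociates completely, so [H+] = 0.000159 M.
pH = -log(0.000159) = 3.80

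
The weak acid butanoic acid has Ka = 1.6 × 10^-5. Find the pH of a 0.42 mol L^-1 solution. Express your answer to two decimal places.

pH = 2.59

CH3(CH2)2COOH ⇌ CH3(CH2)2COO- + H+
From the ICE table, Ka = [H+]²/(0.42 − [H+]) = 1.6 × 10^-5.
Neglecting [H+] in the denominator: [H+] = √(1.6 × 10^-5 × 0.42) = 2.59 × 10^-3 M
Check: 0.62% ionized — well under 5%, approximation valid.
pH = −log(2.59 × 10^-3) = 2.59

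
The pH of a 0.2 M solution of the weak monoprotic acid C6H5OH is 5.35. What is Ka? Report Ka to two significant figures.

[H+] = 10^(-5.35) = 4.47 × 10^-6 M
At equilibrium [HA] = 0.2 − 4.47 × 10^-6 = 2.00 × 10^-1 M
Ka = [H+][A-]/[HA] = (4.47 × 10^-6)² / 2.00 × 10^-1 = 1.0 × 10^-10

Ka = 1.0 × 10^-10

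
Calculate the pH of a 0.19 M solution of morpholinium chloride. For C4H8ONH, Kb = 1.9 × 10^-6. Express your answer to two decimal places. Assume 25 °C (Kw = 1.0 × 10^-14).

pH = 4.50

C4H8ONH2+ is the conjugate acid of the weak base C4H8ONH.
Ka = Kw/Kb = 1.0×10^-14 / 1.9 × 10^-6 = 5.26 × 10^-9
From the ICE table, Ka = [H+]²/(0.19 − [H+]) = 5.26 × 10^-9.
Neglecting [H+] in the denominator: [H+] = √(5.26 × 10^-9 × 0.19) = 3.16 × 10^-5 M
Check: 0.017% ionized — well under 5%, approximation valid.
pH = −log[H+] = −log(3.16 × 10^-5) = 4.50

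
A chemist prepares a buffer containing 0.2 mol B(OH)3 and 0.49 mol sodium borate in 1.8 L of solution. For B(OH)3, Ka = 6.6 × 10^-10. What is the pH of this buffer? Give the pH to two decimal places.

pKa = −log(6.6 × 10^-10) = 9.180
pH = pKa + log([A⁻]/[HA]) = 9.180 + log(0.49/0.2)
pH = 9.180 + (+0.389) = 9.57

pH = 9.57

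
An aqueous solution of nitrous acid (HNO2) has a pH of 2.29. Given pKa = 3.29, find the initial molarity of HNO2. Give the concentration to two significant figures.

[H+] = 10^(-2.29) = 5.13 × 10^-3 M = x
Ka = 10^(−3.29) = 5.13 × 10^-4
Ka = x²/(C₀ − x) ⇒ C₀ = x + x²/Ka
C₀ = 5.13 × 10^-3 + (5.13 × 10^-3)²/(5.13 × 10^-4) = 5.64 × 10^-2 M

C₀ = 5.6 × 10^-2 M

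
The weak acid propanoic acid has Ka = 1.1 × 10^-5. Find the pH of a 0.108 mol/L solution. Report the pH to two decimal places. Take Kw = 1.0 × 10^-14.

CH3CH2COOH ⇌ CH3CH2COO- + H+
From the ICE table, Ka = [H+]²/(0.108 − [H+]) = 1.1 × 10^-5.
Assume [H+] ≪ 0.108: [H+] ≈ √(1.1 × 10^-5 × 0.108) = 1.09 × 10^-3 M
Check: 1% ionized — well under 5%, approximation valid.
pH = −log[H+] = −log(1.09 × 10^-3) = 2.96

pH = 2.96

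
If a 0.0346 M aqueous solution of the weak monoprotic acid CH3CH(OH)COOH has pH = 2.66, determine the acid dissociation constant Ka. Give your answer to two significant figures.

[H+] = 10^(-2.66) = 2.19 × 10^-3 M
At equilibrium [HA] = 0.0346 − 2.19 × 10^-3 = 3.24 × 10^-2 M
Ka = [H+][A-]/[HA] = (2.19 × 10^-3)² / 3.24 × 10^-2 = 1.5 × 10^-4

Ka = 1.5 × 10^-4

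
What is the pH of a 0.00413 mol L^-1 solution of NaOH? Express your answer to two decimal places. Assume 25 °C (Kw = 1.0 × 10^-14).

pH = 11.62

NaOH is a strong base; [OH-] = 0.00413 M.
pOH = -log(0.00413) = 2.38
pH = 14.00 - 2.38 = 11.62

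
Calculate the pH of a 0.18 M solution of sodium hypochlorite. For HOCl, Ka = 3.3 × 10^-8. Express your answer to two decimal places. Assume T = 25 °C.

pH = 10.37

OCl- is the conjugate base of the weak acid HOCl.
Kb = Kw/Ka = 1.0×10^-14 / 3.3 × 10^-8 = 3.03 × 10^-7
Kb = x²/(0.18 − x) = 3.03 × 10^-7
Neglecting x in the denominator: x = √(3.03 × 10^-7 × 0.18) = 2.34 × 10^-4 M
Check: 0.13% ionized — well under 5%, approximation valid.
pOH = 3.63, so pH = 14.00 − pOH = 10.37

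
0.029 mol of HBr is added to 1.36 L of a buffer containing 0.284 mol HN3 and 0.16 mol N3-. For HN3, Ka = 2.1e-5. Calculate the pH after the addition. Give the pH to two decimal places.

pH = 4.30

After neutralization: n(HN3) = 0.313 mol, n(N3-) = 0.131 mol.
pKa = −log(2.1 × 10^-5) = 4.678
pH = pKa + log([A⁻]/[HA]) = 4.678 + log(0.131/0.313) = 4.678 -0.378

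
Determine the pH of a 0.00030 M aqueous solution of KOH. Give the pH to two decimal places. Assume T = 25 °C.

KOH is a strong base; [OH-] = 0.0003 M.
pOH = -log(0.0003) = 3.52
pH = 14.00 - 3.52 = 10.48

pH = 10.48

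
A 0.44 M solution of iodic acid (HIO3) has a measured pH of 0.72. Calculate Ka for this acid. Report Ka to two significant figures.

[H+] = 10^(-0.72) = 1.91 × 10^-1 M
At equilibrium [HA] = 0.44 − 1.91 × 10^-1 = 2.49 × 10^-1 M
Ka = [H+][A-]/[HA] = (1.91 × 10^-1)² / 2.49 × 10^-1 = 1.5 × 10^-1

Ka = 1.5 × 10^-1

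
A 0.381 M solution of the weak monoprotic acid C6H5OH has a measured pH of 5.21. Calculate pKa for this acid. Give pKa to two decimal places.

pKa = 10.00

[H+] = 10^(-5.21) = 6.17 × 10^-6 M
At equilibrium [HA] = 0.381 − 6.17 × 10^-6 = 3.81 × 10^-1 M
Ka = [H+][A-]/[HA] = (6.17 × 10^-6)² / 3.81 × 10^-1 = 9.99 × 10^-11
pKa = -log(9.99 × 10^-11) = 10.00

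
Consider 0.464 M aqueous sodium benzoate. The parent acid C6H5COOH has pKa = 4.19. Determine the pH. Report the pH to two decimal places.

pH = 8.93

C6H5COO- is the conjugate base of the weak acid C6H5COOH.
Ka = 10^(−4.19) = 6.46 × 10^-5
Kb = Kw/Ka = 1.0×10^-14 / 6.46 × 10^-5 = 1.55 × 10^-10
From the ICE table, Kb = x²/(0.464 − x) = 1.55 × 10^-10.
Neglecting x in the denominator: x = √(1.55 × 10^-10 × 0.464) = 8.48 × 10^-6 M
pOH = 5.07, so pH = 14.00 − pOH = 8.93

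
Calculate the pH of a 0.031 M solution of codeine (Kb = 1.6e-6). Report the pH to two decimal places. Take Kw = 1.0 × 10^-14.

C18H21NO3 + H2O ⇌ C18H22NO3+ + OH-
Kb = x²/(0.031 − x) = 1.6 × 10^-6
Since Kb ≪ C₀, x ≈ √(Kb·C₀) = 2.23 × 10^-4 M.
pOH = −log(2.23 × 10^-4) = 3.65; pH = 14.00 − 3.65 = 10.35

pH = 10.35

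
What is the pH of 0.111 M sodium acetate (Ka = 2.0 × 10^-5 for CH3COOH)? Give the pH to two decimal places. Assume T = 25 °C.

pH = 8.87

CH3COO- is the conjugate base of the weak acid CH3COOH.
Kb = Kw/Ka = 1.0×10^-14 / 2.0 × 10^-5 = 5.00 × 10^-10
Kb = [OH-]²/(0.111 − [OH-]) = 5.00 × 10^-10
Since Kb ≪ C₀, [OH-] ≈ √(Kb·C₀) = 7.45 × 10^-6 M.
pOH = 5.13, so pH = 14.00 − pOH = 8.87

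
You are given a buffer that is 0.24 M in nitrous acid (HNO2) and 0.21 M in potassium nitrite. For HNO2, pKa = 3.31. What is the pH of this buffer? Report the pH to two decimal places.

pH = 3.25

pH = pKa + log([A⁻]/[HA]) = 3.31 + log(0.21/0.24)
pH = 3.31 + (-0.058) = 3.25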